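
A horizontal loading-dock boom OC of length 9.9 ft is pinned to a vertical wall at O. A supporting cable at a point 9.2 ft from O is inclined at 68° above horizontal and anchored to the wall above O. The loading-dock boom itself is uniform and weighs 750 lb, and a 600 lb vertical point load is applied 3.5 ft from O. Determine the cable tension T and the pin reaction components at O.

ΣM about O: T·sin68°·9.2 − 750·4.95 − 600·3.5 = 0 → T = 5812.5/(9.2·0.927184) = 681.411 ≈ 681.4 lb.
ΣF_x = 0: O_x − T·cos68° = 0 → O_x = 681.411 × 0.374607 = 255.3 lb.
ΣF_y = 0: O_y + T·sin68° − 750 − 600 = 0 → O_y = 1350 − 681.411 × 0.927184 = 718.2 lb.

T = 681.4 lb, O_x = 255.3 lb, O_y = 718.2 lb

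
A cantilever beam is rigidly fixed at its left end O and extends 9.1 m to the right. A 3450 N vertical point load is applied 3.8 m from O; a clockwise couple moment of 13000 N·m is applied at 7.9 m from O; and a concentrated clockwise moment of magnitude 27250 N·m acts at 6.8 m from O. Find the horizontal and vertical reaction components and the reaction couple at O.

ΣF_x = 0: O_x = 0.
ΣF_y = 0: O_y − 3450 = 0 → O_y = 3450 N.
ΣM about O: M_O − 3450·3.8 − 13000 − 27250 = 0 → M_O = 53360 N·m.

O_x = 0, O_y = 3450 N, M_O = 53360 N·m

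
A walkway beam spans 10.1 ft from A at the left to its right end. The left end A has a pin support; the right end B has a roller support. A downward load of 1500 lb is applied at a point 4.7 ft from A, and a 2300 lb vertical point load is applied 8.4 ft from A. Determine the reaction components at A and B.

Moments about A: B_y·10.1 − 1500·4.7 − 2300·8.4 = 0 → B_y = 26370/10.1 = 2610.89 ≈ 2611 lb.
ΣF_y = 0: A_y + 2610.89 − 1500 − 2300 = 0 → A_y = 1189 lb.
ΣF_x = 0: no horizontal applied forces, so A_x = 0.

A_x = 0, A_y = 1189 lb, B_y = 2611 lb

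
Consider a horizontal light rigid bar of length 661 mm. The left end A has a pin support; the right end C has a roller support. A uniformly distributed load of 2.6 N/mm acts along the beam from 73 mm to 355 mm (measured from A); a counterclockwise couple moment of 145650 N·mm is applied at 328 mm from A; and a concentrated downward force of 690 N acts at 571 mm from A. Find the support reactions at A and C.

Resultant of the distributed load: 2.6 × 282 = 733.2 N at 214 mm from A.
ΣM about A: C_y·661 − (2.6·282)·214 + 145650 − 690·571 = 0 → C_y = 405244.8/661 = 613.078 ≈ 613.1 N.
ΣF_y = 0: A_y + 613.078 − 2.6·282 − 690 = 0 → A_y = 810.1 N.
ΣF_x = 0: no horizontal applied forces, so A_x = 0.

A_x = 0, A_y = 810.1 N, C_y = 613.1 N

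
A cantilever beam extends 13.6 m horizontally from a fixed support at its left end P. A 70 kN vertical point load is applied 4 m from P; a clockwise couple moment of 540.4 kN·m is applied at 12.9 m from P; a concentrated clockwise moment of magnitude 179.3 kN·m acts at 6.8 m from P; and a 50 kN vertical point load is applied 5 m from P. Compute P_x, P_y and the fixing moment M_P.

ΣF_x = 0: P_x = 0.
ΣF_y = 0: P_y − 70 − 50 = 0 → P_y = 120.0 kN.
ΣM about P: M_P − 70·4 − 540.4 − 179.3 − 50·5 = 0 → M_P = 1250 kN·m.

P_x = 0, P_y = 120.0 kN, M_P = 1250 kN·m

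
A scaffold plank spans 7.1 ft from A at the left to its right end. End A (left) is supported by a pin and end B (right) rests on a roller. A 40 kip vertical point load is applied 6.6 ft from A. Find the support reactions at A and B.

A_x = 0, A_y = 2.817 kip, B_y = 37.18 kip

ΣM about A: B_y·7.1 − 40·6.6 = 0 → B_y = 264/7.1 = 37.1831 ≈ 37.18 kip.
ΣF_y = 0: A_y + 37.1831 − 40 = 0 → A_y = 2.817 kip.
ΣF_x = 0: no horizontal applied forces, so A_x = 0.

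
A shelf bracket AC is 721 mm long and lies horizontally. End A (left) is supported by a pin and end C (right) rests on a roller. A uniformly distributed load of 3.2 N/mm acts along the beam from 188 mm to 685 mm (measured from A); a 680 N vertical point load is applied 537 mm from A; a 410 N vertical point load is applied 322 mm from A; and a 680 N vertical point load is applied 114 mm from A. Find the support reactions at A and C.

A_x = 0, A_y = 1600 N, C_y = 1760 N

Resultant of the distributed load: 3.2 × 497 = 1590.4 N at 436.5 mm from A.
Taking moments about A: C_y·721 − (3.2·497)·436.5 − 680·537 − 410·322 − 680·114 = 0 → C_y = 1268909.6/721 = 1759.93 ≈ 1760 N.
ΣF_y = 0: A_y + 1759.93 − 3.2·497 − 680 − 410 − 680 = 0 → A_y = 1600 N.
ΣF_x = 0: no horizontal applied forces, so A_x = 0.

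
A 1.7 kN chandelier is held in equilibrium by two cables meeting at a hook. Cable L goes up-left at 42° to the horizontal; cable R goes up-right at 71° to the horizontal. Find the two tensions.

ΣF_x = 0: −T_L·cos42° + T_R·cos71° = 0 → T_R = 2.28261·T_L.
ΣF_y = 0: T_L·sin42° + T_R·sin71° = 1.7.
Substitute: T_L·(0.669131 + 2.28261·0.945519) = 1.7 → T_L = 0.601263 ≈ 0.6013 kN.
Then T_R = 2.28261 × 0.601263 = 1.372 kN.

T_L = 0.6013 kN, T_R = 1.372 kN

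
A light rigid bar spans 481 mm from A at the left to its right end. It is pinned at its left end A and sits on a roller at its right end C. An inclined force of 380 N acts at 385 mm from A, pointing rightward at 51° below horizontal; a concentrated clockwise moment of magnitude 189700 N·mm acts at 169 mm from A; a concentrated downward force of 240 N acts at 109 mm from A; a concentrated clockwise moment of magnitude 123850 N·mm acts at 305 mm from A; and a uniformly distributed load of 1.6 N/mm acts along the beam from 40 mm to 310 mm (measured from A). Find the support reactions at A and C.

Resultant of the distributed load: 1.6 × 270 = 432 N at 175 mm from A.
Moments about A: C_y·481 − 380·sin51°·385 − 189700 − 240·109 − 123850 − (1.6·270)·175 = 0 → C_y = 529006/481 = 1099.8 ≈ 1100 N.
ΣF_y = 0: A_y + 1099.8 − 380·sin51° − 240 − 1.6·270 = 0 → A_y = -132.5 N.
ΣF_x = 0: A_x + 380·cos51° = 0 → A_x = -239.1 N.

A_x = -239.1 N, A_y = -132.5 N, C_y = 1100 N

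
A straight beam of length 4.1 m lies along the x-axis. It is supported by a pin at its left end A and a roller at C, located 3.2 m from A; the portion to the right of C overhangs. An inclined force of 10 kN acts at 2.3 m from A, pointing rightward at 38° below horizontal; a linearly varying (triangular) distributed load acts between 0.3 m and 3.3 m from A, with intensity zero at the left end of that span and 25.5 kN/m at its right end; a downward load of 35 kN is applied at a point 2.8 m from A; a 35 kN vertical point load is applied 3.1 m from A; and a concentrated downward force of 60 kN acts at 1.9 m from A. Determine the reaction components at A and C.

A_x = -7.880 kN, A_y = 42.33 kN, C_y = 132.1 kN

Resultant of the triangular load: ½ × 25.5 × 3 = 38.25 kN, acting at 2.3 m from A (one-third of the span from the peak).
Taking moments about A: C_y·3.2 − 10·sin38°·2.3 − (½·25.5·3)·2.3 − 35·2.8 − 35·3.1 − 60·1.9 = 0 → C_y = 422.635/3.2 = 132.073 ≈ 132.1 kN.
ΣF_y = 0: A_y + 132.073 − 10·sin38° − ½·25.5·3 − 35 − 35 − 60 = 0 → A_y = 42.33 kN.
ΣF_x = 0: A_x + 10·cos38° = 0 → A_x = -7.880 kN.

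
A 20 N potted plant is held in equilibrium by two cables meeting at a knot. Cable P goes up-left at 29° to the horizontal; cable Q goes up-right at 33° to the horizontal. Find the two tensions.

ΣF_x = 0: −T_P·cos29° + T_Q·cos33° = 0 → T_Q = 1.04286·T_P.
ΣF_y = 0: T_P·sin29° + T_Q·sin33° = 20.
Substitute: T_P·(0.48481 + 1.04286·0.544639) = 20 → T_P = 18.9971 ≈ 19.00 N.
Then T_Q = 1.04286 × 18.9971 = 19.81 N.

T_P = 19.00 N, T_Q = 19.81 N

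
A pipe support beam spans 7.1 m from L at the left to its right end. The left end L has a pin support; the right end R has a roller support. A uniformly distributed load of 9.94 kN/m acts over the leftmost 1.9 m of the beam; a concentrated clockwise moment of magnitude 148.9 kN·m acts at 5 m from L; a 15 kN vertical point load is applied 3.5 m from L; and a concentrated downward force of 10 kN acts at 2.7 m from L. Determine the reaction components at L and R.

L_x = 0, L_y = 9.190 kN, R_y = 34.70 kN

Resultant of the distributed load: 9.94 × 1.9 = 18.886 kN at 0.95 m from L.
Taking moments about L: R_y·7.1 − (9.94·1.9)·0.95 − 148.9 − 15·3.5 − 10·2.7 = 0 → R_y = 246.3417/7.1 = 34.696 ≈ 34.70 kN.
ΣF_y = 0: L_y + 34.696 − 9.94·1.9 − 15 − 10 = 0 → L_y = 9.190 kN.
ΣF_x = 0: no horizontal applied forces, so L_x = 0.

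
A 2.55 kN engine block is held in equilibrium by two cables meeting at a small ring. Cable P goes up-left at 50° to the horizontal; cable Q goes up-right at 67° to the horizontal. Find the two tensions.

ΣF_x = 0: −T_P·cos50° + T_Q·cos67° = 0 → T_Q = 1.64509·T_P.
ΣF_y = 0: T_P·sin50° + T_Q·sin67° = 2.55.
Substitute: T_P·(0.766044 + 1.64509·0.920505) = 2.55 → T_P = 1.11825 ≈ 1.118 kN.
Then T_Q = 1.64509 × 1.11825 = 1.840 kN.

T_P = 1.118 kN, T_Q = 1.840 kN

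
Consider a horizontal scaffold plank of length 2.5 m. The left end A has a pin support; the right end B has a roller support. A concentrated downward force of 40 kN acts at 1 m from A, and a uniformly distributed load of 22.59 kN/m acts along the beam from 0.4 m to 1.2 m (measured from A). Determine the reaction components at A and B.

Resultant of the distributed load: 22.59 × 0.8 = 18.072 kN at 0.8 m from A.
ΣM about A: B_y·2.5 − 40·1 − (22.59·0.8)·0.8 = 0 → B_y = 54.4576/2.5 = 21.783 ≈ 21.78 kN.
ΣF_y = 0: A_y + 21.783 − 40 − 22.59·0.8 = 0 → A_y = 36.29 kN.
ΣF_x = 0: no horizontal applied forces, so A_x = 0.

A_x = 0, A_y = 36.29 kN, B_y = 21.78 kN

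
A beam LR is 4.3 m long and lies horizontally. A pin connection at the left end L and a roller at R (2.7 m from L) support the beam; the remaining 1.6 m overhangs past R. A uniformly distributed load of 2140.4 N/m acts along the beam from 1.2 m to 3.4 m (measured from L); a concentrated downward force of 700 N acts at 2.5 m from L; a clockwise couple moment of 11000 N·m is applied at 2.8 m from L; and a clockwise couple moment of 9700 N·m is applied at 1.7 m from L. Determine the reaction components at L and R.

L_x = 0, L_y = -6917 N, R_y = 12330 N

Resultant of the distributed load: 2140.4 × 2.2 = 4708.88 N at 2.3 m from L.
Taking moments about L: R_y·2.7 − (2140.4·2.2)·2.3 − 700·2.5 − 11000 − 9700 = 0 → R_y = 33280.424/2.7 = 12326.1 ≈ 12330 N.
ΣF_y = 0: L_y + 12326.1 − 2140.4·2.2 − 700 = 0 → L_y = -6917 N.
ΣF_x = 0: no horizontal applied forces, so L_x = 0.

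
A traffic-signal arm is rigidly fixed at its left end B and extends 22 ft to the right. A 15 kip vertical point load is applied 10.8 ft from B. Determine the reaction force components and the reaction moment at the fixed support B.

B_x = 0, B_y = 15.00 kip, M_B = 162.0 kip·ft

ΣF_x = 0: B_x = 0.
ΣF_y = 0: B_y − 15 = 0 → B_y = 15.00 kip.
ΣM about B: M_B − 15·10.8 = 0 → M_B = 162.0 kip·ft.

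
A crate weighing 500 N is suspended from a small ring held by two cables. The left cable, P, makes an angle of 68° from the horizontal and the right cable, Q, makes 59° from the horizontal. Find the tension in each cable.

T_P = 322.4 N, T_Q = 234.5 N

ΣF_x = 0: −T_P·cos68° + T_Q·cos59° = 0 → T_Q = 0.727338·T_P.
ΣF_y = 0: T_P·sin68° + T_Q·sin59° = 500.
Substitute: T_P·(0.927184 + 0.727338·0.857167) = 500 → T_P = 322.449 ≈ 322.4 N.
Then T_Q = 0.727338 × 322.449 = 234.5 N.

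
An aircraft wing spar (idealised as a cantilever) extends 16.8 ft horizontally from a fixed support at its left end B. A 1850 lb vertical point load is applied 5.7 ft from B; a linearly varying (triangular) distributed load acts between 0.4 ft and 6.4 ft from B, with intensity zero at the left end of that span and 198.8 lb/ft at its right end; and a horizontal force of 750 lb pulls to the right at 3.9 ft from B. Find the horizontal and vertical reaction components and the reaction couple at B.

Resultant of the triangular load: ½ × 198.8 × 6 = 596.4 lb, acting at 4.4 ft from B (one-third of the span from the peak).
ΣF_x = 0: B_x + 750 = 0 → B_x = -750.0 lb.
ΣF_y = 0: B_y − 1850 − ½·198.8·6 = 0 → B_y = 2446 lb.
ΣM about B: M_B − 1850·5.7 − (½·198.8·6)·4.4 = 0 → M_B = 13170 lb·ft.

B_x = -750.0 lb, B_y = 2446 lb, M_B = 13170 lb·ft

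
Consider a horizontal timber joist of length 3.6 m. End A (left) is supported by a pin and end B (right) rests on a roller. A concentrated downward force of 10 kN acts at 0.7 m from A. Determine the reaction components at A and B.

ΣM about A: B_y·3.6 − 10·0.7 = 0 → B_y = 7/3.6 = 1.94444 ≈ 1.944 kN.
ΣF_y = 0: A_y + 1.94444 − 10 = 0 → A_y = 8.056 kN.
ΣF_x = 0: no horizontal applied forces, so A_x = 0.

A_x = 0, A_y = 8.056 kN, B_y = 1.944 kN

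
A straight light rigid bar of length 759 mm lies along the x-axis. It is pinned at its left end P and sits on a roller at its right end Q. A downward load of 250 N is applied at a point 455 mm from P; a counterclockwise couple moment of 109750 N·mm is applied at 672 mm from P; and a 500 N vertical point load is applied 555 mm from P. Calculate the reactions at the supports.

P_x = 0, P_y = 379.1 N, Q_y = 370.9 N

ΣM about P: Q_y·759 − 250·455 + 109750 − 500·555 = 0 → Q_y = 281500/759 = 370.883 ≈ 370.9 N.
ΣF_y = 0: P_y + 370.883 − 250 − 500 = 0 → P_y = 379.1 N.
ΣF_x = 0: no horizontal applied forces, so P_x = 0.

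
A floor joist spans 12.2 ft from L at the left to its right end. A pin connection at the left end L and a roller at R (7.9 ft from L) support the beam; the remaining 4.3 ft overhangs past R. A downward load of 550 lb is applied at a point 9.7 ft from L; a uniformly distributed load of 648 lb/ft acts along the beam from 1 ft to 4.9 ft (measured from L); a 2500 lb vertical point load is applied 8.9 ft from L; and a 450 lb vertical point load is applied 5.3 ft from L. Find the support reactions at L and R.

Resultant of the distributed load: 648 × 3.9 = 2527.2 lb at 2.95 ft from L.
Moments about L: R_y·7.9 − 550·9.7 − (648·3.9)·2.95 − 2500·8.9 − 450·5.3 = 0 → R_y = 37425.24/7.9 = 4737.37 ≈ 4737 lb.
ΣF_y = 0: L_y + 4737.37 − 550 − 648·3.9 − 2500 − 450 = 0 → L_y = 1290 lb.
ΣF_x = 0: no horizontal applied forces, so L_x = 0.

L_x = 0, L_y = 1290 lb, R_y = 4737 lb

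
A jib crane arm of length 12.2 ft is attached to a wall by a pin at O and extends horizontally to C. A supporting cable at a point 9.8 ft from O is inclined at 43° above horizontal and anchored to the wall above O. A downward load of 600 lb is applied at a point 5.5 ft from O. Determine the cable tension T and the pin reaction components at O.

T = 493.7 lb, O_x = 361.1 lb, O_y = 263.3 lb

ΣM about O: T·sin43°·9.8 − 600·5.5 = 0 → T = 3300/(9.8·0.681998) = 493.747 ≈ 493.7 lb.
ΣF_x = 0: O_x − T·cos43° = 0 → O_x = 493.747 × 0.731354 = 361.1 lb.
ΣF_y = 0: O_y + T·sin43° − 600 = 0 → O_y = 600 − 493.747 × 0.681998 = 263.3 lb.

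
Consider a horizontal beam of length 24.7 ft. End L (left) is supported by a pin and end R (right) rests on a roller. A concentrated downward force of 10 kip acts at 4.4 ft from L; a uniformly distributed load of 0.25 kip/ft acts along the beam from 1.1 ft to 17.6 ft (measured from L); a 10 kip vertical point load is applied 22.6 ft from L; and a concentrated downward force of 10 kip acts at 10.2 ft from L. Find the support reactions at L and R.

L_x = 0, L_y = 17.50 kip, R_y = 16.62 kip

Resultant of the distributed load: 0.25 × 16.5 = 4.125 kip at 9.35 ft from L.
Moments about L: R_y·24.7 − 10·4.4 − (0.25·16.5)·9.35 − 10·22.6 − 10·10.2 = 0 → R_y = 410.56875/24.7 = 16.6222 ≈ 16.62 kip.
ΣF_y = 0: L_y + 16.6222 − 10 − 0.25·16.5 − 10 − 10 = 0 → L_y = 17.50 kip.
ΣF_x = 0: no horizontal applied forces, so L_x = 0.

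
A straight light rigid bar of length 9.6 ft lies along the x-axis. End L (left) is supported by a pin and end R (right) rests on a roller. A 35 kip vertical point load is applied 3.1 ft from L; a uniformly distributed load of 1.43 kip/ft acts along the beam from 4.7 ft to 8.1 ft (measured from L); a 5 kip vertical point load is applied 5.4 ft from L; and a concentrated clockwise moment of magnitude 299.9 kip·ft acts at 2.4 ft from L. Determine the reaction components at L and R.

Resultant of the distributed load: 1.43 × 3.4 = 4.862 kip at 6.4 ft from L.
Taking moments about L: R_y·9.6 − 35·3.1 − (1.43·3.4)·6.4 − 5·5.4 − 299.9 = 0 → R_y = 466.5168/9.6 = 48.5955 ≈ 48.60 kip.
ΣF_y = 0: L_y + 48.5955 − 35 − 1.43·3.4 − 5 = 0 → L_y = -3.733 kip.
ΣF_x = 0: no horizontal applied forces, so L_x = 0.

L_x = 0, L_y = -3.733 kip, R_y = 48.60 kip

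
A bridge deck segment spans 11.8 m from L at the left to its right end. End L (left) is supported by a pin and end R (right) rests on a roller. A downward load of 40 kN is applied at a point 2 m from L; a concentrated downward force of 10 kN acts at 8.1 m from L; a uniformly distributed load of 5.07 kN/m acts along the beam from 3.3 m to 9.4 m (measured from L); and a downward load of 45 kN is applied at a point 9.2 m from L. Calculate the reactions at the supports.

Resultant of the distributed load: 5.07 × 6.1 = 30.927 kN at 6.35 m from L.
Taking moments about L: R_y·11.8 − 40·2 − 10·8.1 − (5.07·6.1)·6.35 − 45·9.2 = 0 → R_y = 771.38645/11.8 = 65.3717 ≈ 65.37 kN.
ΣF_y = 0: L_y + 65.3717 − 40 − 10 − 5.07·6.1 − 45 = 0 → L_y = 60.56 kN.
ΣF_x = 0: no horizontal applied forces, so L_x = 0.

L_x = 0, L_y = 60.56 kN, R_y = 65.37 kN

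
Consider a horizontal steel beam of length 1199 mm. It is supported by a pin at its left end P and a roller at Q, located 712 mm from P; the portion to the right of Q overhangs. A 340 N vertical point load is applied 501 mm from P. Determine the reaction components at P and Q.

P_x = 0, P_y = 100.8 N, Q_y = 239.2 N

Moments about P: Q_y·712 − 340·501 = 0 → Q_y = 170340/712 = 239.242 ≈ 239.2 N.
ΣF_y = 0: P_y + 239.242 − 340 = 0 → P_y = 100.8 N.
ΣF_x = 0: no horizontal applied forces, so P_x = 0.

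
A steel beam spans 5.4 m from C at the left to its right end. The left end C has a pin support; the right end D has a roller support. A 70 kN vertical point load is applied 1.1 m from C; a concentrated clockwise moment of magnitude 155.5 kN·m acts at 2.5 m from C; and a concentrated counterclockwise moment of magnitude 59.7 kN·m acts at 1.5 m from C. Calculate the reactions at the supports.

ΣM about C: D_y·5.4 − 70·1.1 − 155.5 + 59.7 = 0 → D_y = 172.8/5.4 = 32.00 kN.
ΣF_y = 0: C_y + 32 − 70 = 0 → C_y = 38.00 kN.
ΣF_x = 0: no horizontal applied forces, so C_x = 0.

C_x = 0, C_y = 38.00 kN, D_y = 32.00 kN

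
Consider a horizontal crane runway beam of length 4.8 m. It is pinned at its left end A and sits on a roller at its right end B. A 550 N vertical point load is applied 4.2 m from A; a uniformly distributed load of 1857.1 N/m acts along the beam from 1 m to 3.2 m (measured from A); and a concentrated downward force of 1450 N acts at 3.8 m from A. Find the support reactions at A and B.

A_x = 0, A_y = 2669 N, B_y = 3417 N

Resultant of the distributed load: 1857.1 × 2.2 = 4085.62 N at 2.1 m from A.
Moments about A: B_y·4.8 − 550·4.2 − (1857.1·2.2)·2.1 − 1450·3.8 = 0 → B_y = 16399.802/4.8 = 3416.63 ≈ 3417 N.
ΣF_y = 0: A_y + 3416.63 − 550 − 1857.1·2.2 − 1450 = 0 → A_y = 2669 N.
ΣF_x = 0: no horizontal applied forces, so A_x = 0.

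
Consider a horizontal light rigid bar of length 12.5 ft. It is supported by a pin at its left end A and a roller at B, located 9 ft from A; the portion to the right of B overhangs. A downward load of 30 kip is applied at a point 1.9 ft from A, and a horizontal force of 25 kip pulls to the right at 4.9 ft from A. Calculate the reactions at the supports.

A_x = -25.00 kip, A_y = 23.67 kip, B_y = 6.333 kip

Moments about A: B_y·9 − 30·1.9 = 0 → B_y = 57/9 = 6.33333 ≈ 6.333 kip.
ΣF_y = 0: A_y + 6.33333 − 30 = 0 → A_y = 23.67 kip.
ΣF_x = 0: A_x + 25 = 0 → A_x = -25.00 kip.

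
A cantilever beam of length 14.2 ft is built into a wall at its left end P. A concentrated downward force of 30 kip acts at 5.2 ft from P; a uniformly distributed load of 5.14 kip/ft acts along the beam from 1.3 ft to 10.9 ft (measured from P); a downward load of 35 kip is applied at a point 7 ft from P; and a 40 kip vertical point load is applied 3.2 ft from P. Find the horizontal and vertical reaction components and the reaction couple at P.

P_x = 0, P_y = 154.3 kip, M_P = 830.0 kip·ft

Resultant of the distributed load: 5.14 × 9.6 = 49.344 kip at 6.1 ft from P.
ΣF_x = 0: P_x = 0.
ΣF_y = 0: P_y − 30 − 5.14·9.6 − 35 − 40 = 0 → P_y = 154.3 kip.
ΣM about P: M_P − 30·5.2 − (5.14·9.6)·6.1 − 35·7 − 40·3.2 = 0 → M_P = 830.0 kip·ft.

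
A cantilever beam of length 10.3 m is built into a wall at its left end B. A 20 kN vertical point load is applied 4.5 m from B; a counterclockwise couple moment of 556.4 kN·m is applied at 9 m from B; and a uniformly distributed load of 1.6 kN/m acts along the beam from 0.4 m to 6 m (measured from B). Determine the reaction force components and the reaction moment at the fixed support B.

Resultant of the distributed load: 1.6 × 5.6 = 8.96 kN at 3.2 m from B.
ΣF_x = 0: B_x = 0.
ΣF_y = 0: B_y − 20 − 1.6·5.6 = 0 → B_y = 28.96 kN.
ΣM about B: M_B − 20·4.5 + 556.4 − (1.6·5.6)·3.2 = 0 → M_B = -437.7 kN·m.

B_x = 0, B_y = 28.96 kN, M_B = -437.7 kN·m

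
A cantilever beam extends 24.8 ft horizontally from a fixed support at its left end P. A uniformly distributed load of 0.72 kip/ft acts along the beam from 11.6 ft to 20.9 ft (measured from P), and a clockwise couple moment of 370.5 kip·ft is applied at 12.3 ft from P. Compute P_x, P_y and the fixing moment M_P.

P_x = 0, P_y = 6.696 kip, M_P = 479.3 kip·ft

Resultant of the distributed load: 0.72 × 9.3 = 6.696 kip at 16.25 ft from P.
ΣF_x = 0: P_x = 0.
ΣF_y = 0: P_y − 0.72·9.3 = 0 → P_y = 6.696 kip.
ΣM about P: M_P − (0.72·9.3)·16.25 − 370.5 = 0 → M_P = 479.3 kip·ft.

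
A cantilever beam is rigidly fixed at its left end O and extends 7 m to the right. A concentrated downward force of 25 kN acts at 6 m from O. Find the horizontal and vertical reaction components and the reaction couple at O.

ΣF_x = 0: O_x = 0.
ΣF_y = 0: O_y − 25 = 0 → O_y = 25.00 kN.
ΣM about O: M_O − 25·6 = 0 → M_O = 150.0 kN·m.

O_x = 0, O_y = 25.00 kN, M_O = 150.0 kN·m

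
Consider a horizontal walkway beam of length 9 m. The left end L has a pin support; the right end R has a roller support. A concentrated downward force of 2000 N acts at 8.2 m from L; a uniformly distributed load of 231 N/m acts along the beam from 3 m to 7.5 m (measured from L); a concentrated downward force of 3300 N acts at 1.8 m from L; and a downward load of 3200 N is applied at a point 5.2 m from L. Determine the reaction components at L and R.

Resultant of the distributed load: 231 × 4.5 = 1039.5 N at 5.25 m from L.
Moments about L: R_y·9 − 2000·8.2 − (231·4.5)·5.25 − 3300·1.8 − 3200·5.2 = 0 → R_y = 44437.375/9 = 4937.49 ≈ 4937 N.
ΣF_y = 0: L_y + 4937.49 − 2000 − 231·4.5 − 3300 − 3200 = 0 → L_y = 4602 N.
ΣF_x = 0: no horizontal applied forces, so L_x = 0.

L_x = 0, L_y = 4602 N, R_y = 4937 N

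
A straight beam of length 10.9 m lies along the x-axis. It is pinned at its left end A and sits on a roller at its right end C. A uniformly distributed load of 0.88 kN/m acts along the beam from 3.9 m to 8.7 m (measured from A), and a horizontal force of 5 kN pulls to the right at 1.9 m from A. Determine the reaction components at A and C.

A_x = -5.000 kN, A_y = 1.783 kN, C_y = 2.441 kN

Resultant of the distributed load: 0.88 × 4.8 = 4.224 kN at 6.3 m from A.
Moments about A: C_y·10.9 − (0.88·4.8)·6.3 = 0 → C_y = 26.6112/10.9 = 2.44139 ≈ 2.441 kN.
ΣF_y = 0: A_y + 2.44139 − 0.88·4.8 = 0 → A_y = 1.783 kN.
ΣF_x = 0: A_x + 5 = 0 → A_x = -5.000 kN.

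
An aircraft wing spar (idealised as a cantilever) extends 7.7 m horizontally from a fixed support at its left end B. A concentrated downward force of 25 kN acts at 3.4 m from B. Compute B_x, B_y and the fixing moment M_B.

ΣF_x = 0: B_x = 0.
ΣF_y = 0: B_y − 25 = 0 → B_y = 25.00 kN.
ΣM about B: M_B − 25·3.4 = 0 → M_B = 85.00 kN·m.

B_x = 0, B_y = 25.00 kN, M_B = 85.00 kN·m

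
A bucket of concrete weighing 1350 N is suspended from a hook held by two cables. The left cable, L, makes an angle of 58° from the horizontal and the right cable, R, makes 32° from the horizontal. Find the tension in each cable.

ΣF_x = 0: −T_L·cos58° + T_R·cos32° = 0 → T_R = 0.624869·T_L.
ΣF_y = 0: T_L·sin58° + T_R·sin32° = 1350.
Substitute: T_L·(0.848048 + 0.624869·0.529919) = 1350 → T_L = 1144.87 ≈ 1145 N.
Then T_R = 0.624869 × 1144.87 = 715.4 N.

T_L = 1145 N, T_R = 715.4 N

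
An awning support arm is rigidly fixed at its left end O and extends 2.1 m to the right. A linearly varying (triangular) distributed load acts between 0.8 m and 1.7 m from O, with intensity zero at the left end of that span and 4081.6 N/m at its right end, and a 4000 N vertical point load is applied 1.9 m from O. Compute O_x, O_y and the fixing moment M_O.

O_x = 0, O_y = 5837 N, M_O = 10170 N·m

Resultant of the triangular load: ½ × 4081.6 × 0.9 = 1836.72 N, acting at 1.4 m from O (one-third of the span from the peak).
ΣF_x = 0: O_x = 0.
ΣF_y = 0: O_y − ½·4081.6·0.9 − 4000 = 0 → O_y = 5837 N.
ΣM about O: M_O − (½·4081.6·0.9)·1.4 − 4000·1.9 = 0 → M_O = 10170 N·m.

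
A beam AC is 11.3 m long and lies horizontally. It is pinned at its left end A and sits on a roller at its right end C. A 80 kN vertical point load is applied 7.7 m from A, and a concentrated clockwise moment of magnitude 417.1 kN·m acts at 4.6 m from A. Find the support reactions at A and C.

Taking moments about A: C_y·11.3 − 80·7.7 − 417.1 = 0 → C_y = 1033.1/11.3 = 91.4248 ≈ 91.42 kN.
ΣF_y = 0: A_y + 91.4248 − 80 = 0 → A_y = -11.42 kN.
ΣF_x = 0: no horizontal applied forces, so A_x = 0.

A_x = 0, A_y = -11.42 kN, C_y = 91.42 kN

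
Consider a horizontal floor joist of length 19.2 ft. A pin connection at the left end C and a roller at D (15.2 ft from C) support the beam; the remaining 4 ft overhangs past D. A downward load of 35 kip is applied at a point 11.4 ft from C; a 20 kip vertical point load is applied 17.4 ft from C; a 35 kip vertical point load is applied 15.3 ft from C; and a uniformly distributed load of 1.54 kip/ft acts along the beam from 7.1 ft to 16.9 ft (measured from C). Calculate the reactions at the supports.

Resultant of the distributed load: 1.54 × 9.8 = 15.092 kip at 12 ft from C.
Moments about C: D_y·15.2 − 35·11.4 − 20·17.4 − 35·15.3 − (1.54·9.8)·12 = 0 → D_y = 1463.604/15.2 = 96.2897 ≈ 96.29 kip.
ΣF_y = 0: C_y + 96.2897 − 35 − 20 − 35 − 1.54·9.8 = 0 → C_y = 8.802 kip.
ΣF_x = 0: no horizontal applied forces, so C_x = 0.

C_x = 0, C_y = 8.802 kip, D_y = 96.29 kip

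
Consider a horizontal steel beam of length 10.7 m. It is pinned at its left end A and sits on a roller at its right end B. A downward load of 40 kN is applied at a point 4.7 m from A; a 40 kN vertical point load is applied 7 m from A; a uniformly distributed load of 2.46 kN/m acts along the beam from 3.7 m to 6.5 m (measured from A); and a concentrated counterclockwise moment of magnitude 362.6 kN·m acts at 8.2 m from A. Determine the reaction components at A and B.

A_x = 0, A_y = 73.75 kN, B_y = 13.13 kN

Resultant of the distributed load: 2.46 × 2.8 = 6.888 kN at 5.1 m from A.
ΣM about A: B_y·10.7 − 40·4.7 − 40·7 − (2.46·2.8)·5.1 + 362.6 = 0 → B_y = 140.5288/10.7 = 13.1335 ≈ 13.13 kN.
ΣF_y = 0: A_y + 13.1335 − 40 − 40 − 2.46·2.8 = 0 → A_y = 73.75 kN.
ΣF_x = 0: no horizontal applied forces, so A_x = 0.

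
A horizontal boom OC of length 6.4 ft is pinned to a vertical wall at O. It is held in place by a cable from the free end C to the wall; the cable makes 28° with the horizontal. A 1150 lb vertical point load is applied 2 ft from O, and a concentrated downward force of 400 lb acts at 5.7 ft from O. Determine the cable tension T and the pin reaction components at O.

ΣM about O: T·sin28°·6.4 − 1150·2 − 400·5.7 = 0 → T = 4580/(6.4·0.469472) = 1524.32 ≈ 1524 lb.
ΣF_x = 0: O_x − T·cos28° = 0 → O_x = 1524.32 × 0.882948 = 1346 lb.
ΣF_y = 0: O_y + T·sin28° − 1150 − 400 = 0 → O_y = 1550 − 1524.32 × 0.469472 = 834.4 lb.

T = 1524 lb, O_x = 1346 lb, O_y = 834.4 lb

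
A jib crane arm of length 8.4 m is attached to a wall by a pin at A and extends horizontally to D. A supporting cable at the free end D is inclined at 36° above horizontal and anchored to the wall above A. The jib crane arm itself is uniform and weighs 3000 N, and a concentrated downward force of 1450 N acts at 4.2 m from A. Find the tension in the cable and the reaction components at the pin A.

ΣM about A: T·sin36°·8.4 − 3000·4.2 − 1450·4.2 = 0 → T = 18690/(8.4·0.587785) = 3785.4 ≈ 3785 N.
ΣF_x = 0: A_x − T·cos36° = 0 → A_x = 3785.4 × 0.809017 = 3062 N.
ΣF_y = 0: A_y + T·sin36° − 3000 − 1450 = 0 → A_y = 4450 − 3785.4 × 0.587785 = 2225 N.

T = 3785 N, A_x = 3062 N, A_y = 2225 N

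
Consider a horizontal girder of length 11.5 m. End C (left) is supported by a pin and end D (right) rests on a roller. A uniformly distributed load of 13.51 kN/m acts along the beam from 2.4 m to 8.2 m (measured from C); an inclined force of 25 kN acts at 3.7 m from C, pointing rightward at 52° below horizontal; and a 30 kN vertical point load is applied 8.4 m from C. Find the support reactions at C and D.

C_x = -15.39 kN, C_y = 63.69 kN, D_y = 64.36 kN

Resultant of the distributed load: 13.51 × 5.8 = 78.358 kN at 5.3 m from C.
Taking moments about C: D_y·11.5 − (13.51·5.8)·5.3 − 25·sin52°·3.7 − 30·8.4 = 0 → D_y = 740.188/11.5 = 64.3642 ≈ 64.36 kN.
ΣF_y = 0: C_y + 64.3642 − 13.51·5.8 − 25·sin52° − 30 = 0 → C_y = 63.69 kN.
ΣF_x = 0: C_x + 25·cos52° = 0 → C_x = -15.39 kN.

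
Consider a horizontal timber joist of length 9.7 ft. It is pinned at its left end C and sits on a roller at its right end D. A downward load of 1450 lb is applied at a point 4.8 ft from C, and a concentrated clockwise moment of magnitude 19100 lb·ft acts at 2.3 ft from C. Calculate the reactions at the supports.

ΣM about C: D_y·9.7 − 1450·4.8 − 19100 = 0 → D_y = 26060/9.7 = 2686.6 ≈ 2687 lb.
ΣF_y = 0: C_y + 2686.6 − 1450 = 0 → C_y = -1237 lb.
ΣF_x = 0: no horizontal applied forces, so C_x = 0.

C_x = 0, C_y = -1237 lb, D_y = 2687 lb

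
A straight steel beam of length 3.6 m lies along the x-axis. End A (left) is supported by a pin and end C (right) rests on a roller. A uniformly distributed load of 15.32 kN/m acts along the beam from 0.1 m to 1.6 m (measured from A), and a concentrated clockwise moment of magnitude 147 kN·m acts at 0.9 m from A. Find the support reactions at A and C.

Resultant of the distributed load: 15.32 × 1.5 = 22.98 kN at 0.85 m from A.
ΣM about A: C_y·3.6 − (15.32·1.5)·0.85 − 147 = 0 → C_y = 166.533/3.6 = 46.2592 ≈ 46.26 kN.
ΣF_y = 0: A_y + 46.2592 − 15.32·1.5 = 0 → A_y = -23.28 kN.
ΣF_x = 0: no horizontal applied forces, so A_x = 0.

A_x = 0, A_y = -23.28 kN, C_y = 46.26 kN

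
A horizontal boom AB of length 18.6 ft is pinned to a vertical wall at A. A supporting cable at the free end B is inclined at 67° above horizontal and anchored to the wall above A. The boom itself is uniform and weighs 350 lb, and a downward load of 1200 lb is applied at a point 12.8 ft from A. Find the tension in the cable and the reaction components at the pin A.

T = 1087 lb, A_x = 424.8 lb, A_y = 549.2 lb

ΣM about A: T·sin67°·18.6 − 350·9.3 − 1200·12.8 = 0 → T = 18615/(18.6·0.920505) = 1087.24 ≈ 1087 lb.
ΣF_x = 0: A_x − T·cos67° = 0 → A_x = 1087.24 × 0.390731 = 424.8 lb.
ΣF_y = 0: A_y + T·sin67° − 350 − 1200 = 0 → A_y = 1550 − 1087.24 × 0.920505 = 549.2 lb.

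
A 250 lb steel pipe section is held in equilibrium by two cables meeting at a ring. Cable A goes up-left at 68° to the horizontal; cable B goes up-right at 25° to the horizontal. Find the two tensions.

T_A = 226.9 lb, T_B = 93.78 lb

ΣF_x = 0: −T_A·cos68° + T_B·cos25° = 0 → T_B = 0.413333·T_A.
ΣF_y = 0: T_A·sin68° + T_B·sin25° = 250.
Substitute: T_A·(0.927184 + 0.413333·0.422618) = 250 → T_A = 226.888 ≈ 226.9 lb.
Then T_B = 0.413333 × 226.888 = 93.78 lb.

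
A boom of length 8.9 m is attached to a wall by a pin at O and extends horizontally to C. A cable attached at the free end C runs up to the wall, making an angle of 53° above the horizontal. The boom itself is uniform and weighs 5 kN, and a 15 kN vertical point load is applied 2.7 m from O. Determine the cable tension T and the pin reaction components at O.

ΣM about O: T·sin53°·8.9 − 5·4.45 − 15·2.7 = 0 → T = 62.75/(8.9·0.798636) = 8.82825 ≈ 8.828 kN.
ΣF_x = 0: O_x − T·cos53° = 0 → O_x = 8.82825 × 0.601815 = 5.313 kN.
ΣF_y = 0: O_y + T·sin53° − 5 − 15 = 0 → O_y = 20 − 8.82825 × 0.798636 = 12.95 kN.

T = 8.828 kN, O_x = 5.313 kN, O_y = 12.95 kN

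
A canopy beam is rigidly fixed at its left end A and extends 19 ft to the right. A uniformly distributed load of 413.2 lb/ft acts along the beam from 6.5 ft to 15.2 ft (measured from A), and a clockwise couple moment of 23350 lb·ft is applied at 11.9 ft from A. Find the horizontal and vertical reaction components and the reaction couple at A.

A_x = 0, A_y = 3595 lb, M_A = 62350 lb·ft

Resultant of the distributed load: 413.2 × 8.7 = 3594.84 lb at 10.85 ft from A.
ΣF_x = 0: A_x = 0.
ΣF_y = 0: A_y − 413.2·8.7 = 0 → A_y = 3595 lb.
ΣM about A: M_A − (413.2·8.7)·10.85 − 23350 = 0 → M_A = 62350 lb·ft.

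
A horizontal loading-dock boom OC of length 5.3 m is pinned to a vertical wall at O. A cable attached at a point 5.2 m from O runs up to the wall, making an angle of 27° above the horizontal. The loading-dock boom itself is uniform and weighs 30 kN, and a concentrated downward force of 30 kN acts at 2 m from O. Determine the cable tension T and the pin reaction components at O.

T = 59.09 kN, O_x = 52.65 kN, O_y = 33.17 kN

ΣM about O: T·sin27°·5.2 − 30·2.65 − 30·2 = 0 → T = 139.5/(5.2·0.45399) = 59.0914 ≈ 59.09 kN.
ΣF_x = 0: O_x − T·cos27° = 0 → O_x = 59.0914 × 0.891007 = 52.65 kN.
ΣF_y = 0: O_y + T·sin27° − 30 − 30 = 0 → O_y = 60 − 59.0914 × 0.45399 = 33.17 kN.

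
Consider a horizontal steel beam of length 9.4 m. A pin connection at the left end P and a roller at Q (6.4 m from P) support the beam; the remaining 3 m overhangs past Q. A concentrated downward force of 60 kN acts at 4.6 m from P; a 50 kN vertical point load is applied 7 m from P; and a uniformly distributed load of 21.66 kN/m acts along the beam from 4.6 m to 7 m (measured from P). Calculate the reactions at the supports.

P_x = 0, P_y = 17.06 kN, Q_y = 144.9 kN

Resultant of the distributed load: 21.66 × 2.4 = 51.984 kN at 5.8 m from P.
Moments about P: Q_y·6.4 − 60·4.6 − 50·7 − (21.66·2.4)·5.8 = 0 → Q_y = 927.5072/6.4 = 144.923 ≈ 144.9 kN.
ΣF_y = 0: P_y + 144.923 − 60 − 50 − 21.66·2.4 = 0 → P_y = 17.06 kN.
ΣF_x = 0: no horizontal applied forces, so P_x = 0.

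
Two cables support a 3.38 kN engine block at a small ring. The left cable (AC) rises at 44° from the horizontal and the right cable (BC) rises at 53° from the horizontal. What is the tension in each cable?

ΣF_x = 0: −T_AC·cos44° + T_BC·cos53° = 0 → T_BC = 1.19528·T_AC.
ΣF_y = 0: T_AC·sin44° + T_BC·sin53° = 3.38.
Substitute: T_AC·(0.694658 + 1.19528·0.798636) = 3.38 → T_AC = 2.04941 ≈ 2.049 kN.
Then T_BC = 1.19528 × 2.04941 = 2.450 kN.

T_AC = 2.049 kN, T_BC = 2.450 kN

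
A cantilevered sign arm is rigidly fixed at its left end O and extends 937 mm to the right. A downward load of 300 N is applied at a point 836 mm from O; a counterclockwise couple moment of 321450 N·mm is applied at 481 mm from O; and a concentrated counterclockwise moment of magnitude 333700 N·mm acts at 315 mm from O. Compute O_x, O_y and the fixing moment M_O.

O_x = 0, O_y = 300.0 N, M_O = -404400 N·mm

ΣF_x = 0: O_x = 0.
ΣF_y = 0: O_y − 300 = 0 → O_y = 300.0 N.
ΣM about O: M_O − 300·836 + 321450 + 333700 = 0 → M_O = -404400 N·mm.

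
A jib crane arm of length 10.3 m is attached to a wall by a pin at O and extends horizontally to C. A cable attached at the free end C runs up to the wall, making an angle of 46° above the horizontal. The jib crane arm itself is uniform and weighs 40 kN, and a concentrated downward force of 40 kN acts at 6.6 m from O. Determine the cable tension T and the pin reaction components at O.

T = 63.43 kN, O_x = 44.07 kN, O_y = 34.37 kN

ΣM about O: T·sin46°·10.3 − 40·5.15 − 40·6.6 = 0 → T = 470/(10.3·0.71934) = 63.4346 ≈ 63.43 kN.
ΣF_x = 0: O_x − T·cos46° = 0 → O_x = 63.4346 × 0.694658 = 44.07 kN.
ΣF_y = 0: O_y + T·sin46° − 40 − 40 = 0 → O_y = 80 − 63.4346 × 0.71934 = 34.37 kN.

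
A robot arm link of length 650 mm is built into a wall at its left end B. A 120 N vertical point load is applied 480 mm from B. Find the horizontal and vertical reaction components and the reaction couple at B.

ΣF_x = 0: B_x = 0.
ΣF_y = 0: B_y − 120 = 0 → B_y = 120.0 N.
ΣM about B: M_B − 120·480 = 0 → M_B = 57600 N·mm.

B_x = 0, B_y = 120.0 N, M_B = 57600 N·mm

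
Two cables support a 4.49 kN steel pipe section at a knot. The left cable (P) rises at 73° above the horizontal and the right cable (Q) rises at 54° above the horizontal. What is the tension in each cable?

ΣF_x = 0: −T_P·cos73° + T_Q·cos54° = 0 → T_Q = 0.497412·T_P.
ΣF_y = 0: T_P·sin73° + T_Q·sin54° = 4.49.
Substitute: T_P·(0.956305 + 0.497412·0.809017) = 4.49 → T_P = 3.30458 ≈ 3.305 kN.
Then T_Q = 0.497412 × 3.30458 = 1.644 kN.

T_P = 3.305 kN, T_Q = 1.644 kN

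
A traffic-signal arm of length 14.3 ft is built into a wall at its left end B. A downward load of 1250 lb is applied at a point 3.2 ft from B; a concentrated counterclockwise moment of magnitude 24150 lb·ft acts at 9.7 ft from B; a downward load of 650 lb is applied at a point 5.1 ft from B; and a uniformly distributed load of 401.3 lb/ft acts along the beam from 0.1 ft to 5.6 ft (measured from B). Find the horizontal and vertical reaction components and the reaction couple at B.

Resultant of the distributed load: 401.3 × 5.5 = 2207.15 lb at 2.85 ft from B.
ΣF_x = 0: B_x = 0.
ΣF_y = 0: B_y − 1250 − 650 − 401.3·5.5 = 0 → B_y = 4107 lb.
ΣM about B: M_B − 1250·3.2 + 24150 − 650·5.1 − (401.3·5.5)·2.85 = 0 → M_B = -10540 lb·ft.

B_x = 0, B_y = 4107 lb, M_B = -10540 lb·ft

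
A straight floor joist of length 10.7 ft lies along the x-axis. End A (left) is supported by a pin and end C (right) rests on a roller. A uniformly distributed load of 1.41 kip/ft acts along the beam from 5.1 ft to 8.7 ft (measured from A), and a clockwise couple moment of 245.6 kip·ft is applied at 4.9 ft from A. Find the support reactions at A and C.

Resultant of the distributed load: 1.41 × 3.6 = 5.076 kip at 6.9 ft from A.
Moments about A: C_y·10.7 − (1.41·3.6)·6.9 − 245.6 = 0 → C_y = 280.6244/10.7 = 26.2266 ≈ 26.23 kip.
ΣF_y = 0: A_y + 26.2266 − 1.41·3.6 = 0 → A_y = -21.15 kip.
ΣF_x = 0: no horizontal applied forces, so A_x = 0.

A_x = 0, A_y = -21.15 kip, C_y = 26.23 kip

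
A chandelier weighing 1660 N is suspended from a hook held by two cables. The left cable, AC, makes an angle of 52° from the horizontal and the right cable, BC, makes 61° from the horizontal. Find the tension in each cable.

T_AC = 874.3 N, T_BC = 1110 N

ΣF_x = 0: −T_AC·cos52° + T_BC·cos61° = 0 → T_BC = 1.2699·T_AC.
ΣF_y = 0: T_AC·sin52° + T_BC·sin61° = 1660.
Substitute: T_AC·(0.788011 + 1.2699·0.87462) = 1660 → T_AC = 874.287 ≈ 874.3 N.
Then T_BC = 1.2699 × 874.287 = 1110 N.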